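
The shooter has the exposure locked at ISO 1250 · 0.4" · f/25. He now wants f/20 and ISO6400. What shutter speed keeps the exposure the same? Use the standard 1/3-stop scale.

1/20s

Aperture: f/25 → f/22 → f/20 — 2/3 stop larger aperture (brighter).
ISO: 1250 → 1600 → 2000 → 2500 → 3200 → 4000 → 5000 → 6400 — 2 1/3 stops raised (brighter).
Net change so far: 3 stops brighter. Offset with the shutter speed: 0.4 → 0.3 → 1/4 → 1/5 → 1/6 → 1/8 → 1/10 → 1/13 → 1/15 → 1/20.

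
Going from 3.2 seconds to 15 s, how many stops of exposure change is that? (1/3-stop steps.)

3.2 → 4 → 5 → 6 → 8 → 10 → 13 → 15 — count the steps: 7 third-stops = 2 1/3 stops.

2 1/3 stops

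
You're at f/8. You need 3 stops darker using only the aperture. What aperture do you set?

f/22

Aperture: f/8 → f/11 → f/16 → f/22 — 3 stops stopped down (darker).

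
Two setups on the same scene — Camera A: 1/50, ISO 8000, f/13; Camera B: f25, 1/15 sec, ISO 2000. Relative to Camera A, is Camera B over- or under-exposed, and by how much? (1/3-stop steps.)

2 1/3 stops darker

Aperture: f/13 → f/14 → f/16 → f/18 → f/20 → f/22 → f/25 — 2 stops smaller aperture (darker).
Shutter speed: 1/50 → 1/40 → 1/30 → 1/25 → 1/20 → 1/15 — 1 2/3 stops longer (brighter).
ISO: 8000 → 6400 → 5000 → 4000 → 3200 → 2500 → 2000 — 2 stops lower (darker).
Net: −2 +1 2/3 −2 = −2 1/3 stops.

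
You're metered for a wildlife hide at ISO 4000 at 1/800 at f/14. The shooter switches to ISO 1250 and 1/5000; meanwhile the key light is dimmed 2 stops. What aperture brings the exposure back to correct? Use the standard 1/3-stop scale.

Scene light: 2 stops darker.
ISO: 4000 → 3200 → 2500 → 2000 → 1600 → 1250 — 1 2/3 stops lower (darker).
Shutter speed: 1/800 → 1/1000 → 1/1250 → 1/1600 → 1/2000 → 1/2500 → 1/3200 → 1/4000 → 1/5000 — 2 2/3 stops shorter (darker).
Net so far: 6 1/3 stops darker. Aperture: f/14 → f/13 → f/11 → f/10 → f/9 → f/8 → f/7.1 → f/6.3 → f/5.6 → f/5 → f/4.5 → f/4 → f/3.5 → f/3.2 → f/2.8 → f/2.5 → f/2.2 → f/2 → f/1.8 → f/1.6.

f/1.6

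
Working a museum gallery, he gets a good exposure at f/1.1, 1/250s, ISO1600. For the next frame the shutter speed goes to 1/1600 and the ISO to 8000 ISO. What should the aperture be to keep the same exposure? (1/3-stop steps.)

Shutter speed: 1/250 → 1/320 → 1/400 → 1/500 → 1/640 → 1/800 → 1/1000 → 1/1250 → 1/1600 — 2 2/3 stops faster (darker).
ISO: 1600 → 2000 → 2500 → 3200 → 4000 → 5000 → 6400 → 8000 — 2 1/3 stops raised (brighter).
Net change so far: 1/3 stop darker. Offset with the aperture: f/1.1 → f/1.0.

f/1.0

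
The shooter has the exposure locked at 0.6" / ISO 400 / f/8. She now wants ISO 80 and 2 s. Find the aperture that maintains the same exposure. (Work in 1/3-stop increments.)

ISO: 400 → 320 → 250 → 200 → 160 → 125 → 100 → 80 — 2 1/3 stops dropped (darker).
Shutter speed: 0.6 → 0.8 → 1 → 1.3 → 1.6 → 2 — 1 2/3 stops longer (brighter).
Net change so far: 2/3 stop darker. Offset with the aperture: f/8 → f/7.1 → f/6.3.

f/6.3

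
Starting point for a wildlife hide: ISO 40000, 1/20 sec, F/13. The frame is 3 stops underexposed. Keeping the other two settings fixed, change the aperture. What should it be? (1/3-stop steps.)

f/4.5

Underexposed by 3 stops → need 3 stops brighter.
Aperture: f/13 → f/11 → f/10 → f/9 → f/8 → f/7.1 → f/6.3 → f/5.6 → f/5 → f/4.5.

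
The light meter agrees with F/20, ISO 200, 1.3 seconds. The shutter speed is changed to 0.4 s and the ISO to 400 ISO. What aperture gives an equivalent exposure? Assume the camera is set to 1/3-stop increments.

Shutter speed: 1.3 → 1 → 0.8 → 0.6 → 0.5 → 0.4 — 1 2/3 stops faster (darker).
ISO: 200 → 250 → 320 → 400 — 1 stop higher (brighter).
Net change so far: 2/3 stop darker. Offset with the aperture: f/20 → f/18 → f/16.

f/16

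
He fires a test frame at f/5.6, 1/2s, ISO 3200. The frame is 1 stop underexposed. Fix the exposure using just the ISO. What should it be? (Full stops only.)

Underexposed by 1 stop → need 1 stop brighter.
ISO: 3200 → 6400.

ISO 6400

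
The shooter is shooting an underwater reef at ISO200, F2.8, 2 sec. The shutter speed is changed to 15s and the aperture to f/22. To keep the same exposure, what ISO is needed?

ISO 1600

Shutter speed: 2 → 4 → 8 → 15 — 3 stops slower (brighter).
Aperture: f/2.8 → f/4 → f/5.6 → f/8 → f/11 → f/16 → f/22 — 6 stops smaller aperture (darker).
Net change so far: 3 stops darker. Offset with the ISO: 200 → 400 → 800 → 1600.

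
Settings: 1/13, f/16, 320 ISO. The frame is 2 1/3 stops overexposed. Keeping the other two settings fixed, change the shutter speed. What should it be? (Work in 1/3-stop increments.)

1/60s

Overexposed by 2 1/3 stops → need 2 1/3 stops darker.
Shutter speed: 1/13 → 1/15 → 1/20 → 1/25 → 1/30 → 1/40 → 1/50 → 1/60.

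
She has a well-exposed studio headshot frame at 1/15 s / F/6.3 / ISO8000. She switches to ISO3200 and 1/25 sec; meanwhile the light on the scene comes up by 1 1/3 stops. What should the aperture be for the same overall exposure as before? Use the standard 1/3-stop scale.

Scene light: 1 1/3 stops brighter.
ISO: 8000 → 6400 → 5000 → 4000 → 3200 — 1 1/3 stops dropped (darker).
Shutter speed: 1/15 → 1/20 → 1/25 — 2/3 stop shorter (darker).
Net so far: 2/3 stop darker. Aperture: f/6.3 → f/5.6 → f/5.

f/5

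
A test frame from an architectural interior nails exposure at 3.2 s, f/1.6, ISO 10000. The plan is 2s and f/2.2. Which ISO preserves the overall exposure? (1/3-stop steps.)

ISO 32000

Shutter speed: 3.2 → 2.5 → 2 — 2/3 stop faster (darker).
Aperture: f/1.6 → f/1.8 → f/2 → f/2.2 — 1 stop smaller aperture (darker).
Net change so far: 1 2/3 stops darker. Offset with the ISO: 10000 → 12800 → 16000 → 20000 → 25600 → 32000.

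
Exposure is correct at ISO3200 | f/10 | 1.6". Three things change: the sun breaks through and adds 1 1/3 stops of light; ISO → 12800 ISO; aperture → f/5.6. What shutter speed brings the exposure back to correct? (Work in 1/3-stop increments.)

Scene light: 1 1/3 stops brighter.
ISO: 3200 → 4000 → 5000 → 6400 → 8000 → 10000 → 12800 — 2 stops raised (brighter).
Aperture: f/10 → f/9 → f/8 → f/7.1 → f/6.3 → f/5.6 — 1 2/3 stops opened up (brighter).
Net so far: 5 stops brighter. Shutter speed: 1.6 → 1.3 → 1 → 0.8 → 0.6 → 0.5 → 0.4 → 0.3 → 1/4 → 1/5 → 1/6 → 1/8 → 1/10 → 1/13 → 1/15 → 1/20.

1/20s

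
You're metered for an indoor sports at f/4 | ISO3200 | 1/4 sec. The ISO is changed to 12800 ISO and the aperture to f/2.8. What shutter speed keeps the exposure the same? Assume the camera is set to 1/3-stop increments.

1/30s

ISO: 3200 → 4000 → 5000 → 6400 → 8000 → 10000 → 12800 — 2 stops raised (brighter).
Aperture: f/4 → f/3.5 → f/3.2 → f/2.8 — 1 stop wider (brighter).
Net change so far: 3 stops brighter. Offset with the shutter speed: 1/4 → 1/5 → 1/6 → 1/8 → 1/10 → 1/13 → 1/15 → 1/20 → 1/25 → 1/30.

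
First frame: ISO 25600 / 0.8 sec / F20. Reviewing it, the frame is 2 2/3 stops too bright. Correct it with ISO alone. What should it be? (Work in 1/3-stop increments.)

Overexposed by 2 2/3 stops → need 2 2/3 stops darker.
ISO: 25600 → 20000 → 16000 → 12800 → 10000 → 8000 → 6400 → 5000 → 4000.

ISO 4000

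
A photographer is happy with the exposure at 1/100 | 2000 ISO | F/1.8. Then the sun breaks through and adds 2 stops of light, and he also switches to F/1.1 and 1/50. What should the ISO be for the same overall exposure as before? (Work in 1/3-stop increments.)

Scene light: 2 stops brighter.
Aperture: f/1.8 → f/1.6 → f/1.4 → f/1.2 → f/1.1 — 1 1/3 stops larger aperture (brighter).
Shutter speed: 1/100 → 1/80 → 1/60 → 1/50 — 1 stop slower (brighter).
Net so far: 4 1/3 stops brighter. ISO: 2000 → 1600 → 1250 → 1000 → 800 → 640 → 500 → 400 → 320 → 250 → 200 → 160 → 125 → 100.

ISO 100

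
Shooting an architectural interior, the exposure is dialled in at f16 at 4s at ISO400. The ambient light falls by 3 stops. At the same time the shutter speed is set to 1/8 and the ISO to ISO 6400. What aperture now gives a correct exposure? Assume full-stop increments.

Scene light: 3 stops darker.
Shutter speed: 4 → 2 → 1 → 1/2 → 1/4 → 1/8 — 5 stops shorter (darker).
ISO: 400 → 800 → 1600 → 3200 → 6400 — 4 stops higher (brighter).
Net so far: 4 stops darker. Aperture: f/16 → f/11 → f/8 → f/5.6 → f/4.

f/4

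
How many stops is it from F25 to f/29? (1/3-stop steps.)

f/25 → f/29 — count the steps: 1 third-stops = 1/3 stop.

1/3 stop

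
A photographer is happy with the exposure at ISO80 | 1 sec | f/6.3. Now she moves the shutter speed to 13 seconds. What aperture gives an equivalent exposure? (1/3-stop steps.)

Shutter speed: 1 → 1.3 → 1.6 → 2 → 2.5 → 3.2 → 4 → 5 → 6 → 8 → 10 → 13 — 3 2/3 stops slower (brighter).
Need 3 2/3 stops darker from the aperture: f/6.3 → f/7.1 → f/8 → f/9 → f/10 → f/11 → f/13 → f/14 → f/16 → f/18 → f/20 → f/22.

f/22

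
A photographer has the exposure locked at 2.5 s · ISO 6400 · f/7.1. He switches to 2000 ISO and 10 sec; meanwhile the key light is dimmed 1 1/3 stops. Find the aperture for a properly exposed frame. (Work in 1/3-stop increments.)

f/5

Scene light: 1 1/3 stops darker.
ISO: 6400 → 5000 → 4000 → 3200 → 2500 → 2000 — 1 2/3 stops dropped (darker).
Shutter speed: 2.5 → 3.2 → 4 → 5 → 6 → 8 → 10 — 2 stops longer (brighter).
Net so far: 1 stop darker. Aperture: f/7.1 → f/6.3 → f/5.6 → f/5.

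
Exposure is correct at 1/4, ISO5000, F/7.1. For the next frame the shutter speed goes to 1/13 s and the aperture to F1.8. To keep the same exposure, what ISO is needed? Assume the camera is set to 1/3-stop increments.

Shutter speed: 1/4 → 1/5 → 1/6 → 1/8 → 1/10 → 1/13 — 1 2/3 stops faster (darker).
Aperture: f/7.1 → f/6.3 → f/5.6 → f/5 → f/4.5 → f/4 → f/3.5 → f/3.2 → f/2.8 → f/2.5 → f/2.2 → f/2 → f/1.8 — 4 stops opened up (brighter).
Net change so far: 2 1/3 stops brighter. Offset with the ISO: 5000 → 4000 → 3200 → 2500 → 2000 → 1600 → 1250 → 1000.

ISO 1000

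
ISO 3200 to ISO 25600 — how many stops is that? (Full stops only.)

3 stops

3200 → 6400 → 12800 → 25600 — count the steps: 3 stops.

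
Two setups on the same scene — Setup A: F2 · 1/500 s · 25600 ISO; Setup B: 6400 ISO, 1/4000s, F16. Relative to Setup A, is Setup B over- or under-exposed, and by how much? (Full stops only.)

11 stops darker

Aperture: f/2 → f/2.8 → f/4 → f/5.6 → f/8 → f/11 → f/16 — 6 stops stopped down (darker).
Shutter speed: 1/500 → 1/1000 → 1/2000 → 1/4000 — 3 stops shorter (darker).
ISO: 25600 → 12800 → 6400 — 2 stops dropped (darker).
Net: −6 −3 −2 = −11 stops.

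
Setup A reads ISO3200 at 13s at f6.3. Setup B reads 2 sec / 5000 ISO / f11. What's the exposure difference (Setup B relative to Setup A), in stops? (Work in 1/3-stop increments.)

Aperture: f/6.3 → f/7.1 → f/8 → f/9 → f/10 → f/11 — 1 2/3 stops narrower (darker).
Shutter speed: 13 → 10 → 8 → 6 → 5 → 4 → 3.2 → 2.5 → 2 — 2 2/3 stops faster (darker).
ISO: 3200 → 4000 → 5000 — 2/3 stop raised (brighter).
Net: −1 2/3 −2 2/3 +2/3 = −3 2/3 stops.

3 2/3 stops darker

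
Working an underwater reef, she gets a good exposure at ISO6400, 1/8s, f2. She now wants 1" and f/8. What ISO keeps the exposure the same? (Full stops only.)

ISO 12800

Shutter speed: 1/8 → 1/4 → 1/2 → 1 — 3 stops slower (brighter).
Aperture: f/2 → f/2.8 → f/4 → f/5.6 → f/8 — 4 stops narrower (darker).
Net change so far: 1 stop darker. Offset with the ISO: 6400 → 12800.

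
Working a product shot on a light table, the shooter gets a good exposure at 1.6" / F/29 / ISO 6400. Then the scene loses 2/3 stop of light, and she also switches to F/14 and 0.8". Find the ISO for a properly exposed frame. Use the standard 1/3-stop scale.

ISO 5000

Scene light: 2/3 stop darker.
Aperture: f/29 → f/25 → f/22 → f/20 → f/18 → f/16 → f/14 — 2 stops wider (brighter).
Shutter speed: 1.6 → 1.3 → 1 → 0.8 — 1 stop faster (darker).
Net so far: 1/3 stop brighter. ISO: 6400 → 5000.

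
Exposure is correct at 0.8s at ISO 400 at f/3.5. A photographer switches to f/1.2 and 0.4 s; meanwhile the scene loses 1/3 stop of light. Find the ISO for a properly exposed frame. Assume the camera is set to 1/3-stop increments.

ISO 125

Scene light: 1/3 stop darker.
Aperture: f/3.5 → f/3.2 → f/2.8 → f/2.5 → f/2.2 → f/2 → f/1.8 → f/1.6 → f/1.4 → f/1.2 — 3 stops larger aperture (brighter).
Shutter speed: 0.8 → 0.6 → 0.5 → 0.4 — 1 stop faster (darker).
Net so far: 1 2/3 stops brighter. ISO: 400 → 320 → 250 → 200 → 160 → 125.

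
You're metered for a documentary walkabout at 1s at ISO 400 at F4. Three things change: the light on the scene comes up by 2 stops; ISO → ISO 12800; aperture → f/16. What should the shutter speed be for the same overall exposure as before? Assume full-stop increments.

1/8s

Scene light: 2 stops brighter.
ISO: 400 → 800 → 1600 → 3200 → 6400 → 12800 — 5 stops higher (brighter).
Aperture: f/4 → f/5.6 → f/8 → f/11 → f/16 — 4 stops stopped down (darker).
Net so far: 3 stops brighter. Shutter speed: 1 → 1/2 → 1/4 → 1/8.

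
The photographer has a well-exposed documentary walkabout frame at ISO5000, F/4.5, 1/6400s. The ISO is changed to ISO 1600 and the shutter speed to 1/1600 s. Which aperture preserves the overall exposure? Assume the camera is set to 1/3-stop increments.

f/5

ISO: 5000 → 4000 → 3200 → 2500 → 2000 → 1600 — 1 2/3 stops dropped (darker).
Shutter speed: 1/6400 → 1/5000 → 1/4000 → 1/3200 → 1/2500 → 1/2000 → 1/1600 — 2 stops longer (brighter).
Net change so far: 1/3 stop brighter. Offset with the aperture: f/4.5 → f/5.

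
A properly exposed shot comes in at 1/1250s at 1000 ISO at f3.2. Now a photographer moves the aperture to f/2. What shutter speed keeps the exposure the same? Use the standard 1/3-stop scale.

1/3200s

Aperture: f/3.2 → f/2.8 → f/2.5 → f/2.2 → f/2 — 1 1/3 stops wider (brighter).
Need 1 1/3 stops darker from the shutter speed: 1/1250 → 1/1600 → 1/2000 → 1/2500 → 1/3200.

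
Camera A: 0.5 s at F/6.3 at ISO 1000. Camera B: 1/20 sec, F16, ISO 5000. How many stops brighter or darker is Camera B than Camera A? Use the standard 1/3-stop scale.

3 2/3 stops darker

Aperture: f/6.3 → f/7.1 → f/8 → f/9 → f/10 → f/11 → f/13 → f/14 → f/16 — 2 2/3 stops stopped down (darker).
Shutter speed: 0.5 → 0.4 → 0.3 → 1/4 → 1/5 → 1/6 → 1/8 → 1/10 → 1/13 → 1/15 → 1/20 — 3 1/3 stops shorter (darker).
ISO: 1000 → 1250 → 1600 → 2000 → 2500 → 3200 → 4000 → 5000 — 2 1/3 stops raised (brighter).
Net: −2 2/3 −3 1/3 +2 1/3 = −3 2/3 stops.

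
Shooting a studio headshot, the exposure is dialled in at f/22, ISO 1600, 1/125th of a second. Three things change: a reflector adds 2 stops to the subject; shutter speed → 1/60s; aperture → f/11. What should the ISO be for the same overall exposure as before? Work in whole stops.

ISO 50

Scene light: 2 stops brighter.
Shutter speed: 1/125 → 1/60 — 1 stop longer (brighter).
Aperture: f/22 → f/16 → f/11 — 2 stops wider (brighter).
Net so far: 5 stops brighter. ISO: 1600 → 800 → 400 → 200 → 100 → 50.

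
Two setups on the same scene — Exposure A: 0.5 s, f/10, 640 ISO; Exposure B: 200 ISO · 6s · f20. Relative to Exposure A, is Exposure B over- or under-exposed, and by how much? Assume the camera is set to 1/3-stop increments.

same exposure (0 stops)

Aperture: f/10 → f/11 → f/13 → f/14 → f/16 → f/18 → f/20 — 2 stops smaller aperture (darker).
Shutter speed: 0.5 → 0.6 → 0.8 → 1 → 1.3 → 1.6 → 2 → 2.5 → 3.2 → 4 → 5 → 6 — 3 2/3 stops slower (brighter).
ISO: 640 → 500 → 400 → 320 → 250 → 200 — 1 2/3 stops lower (darker).
Net: −2 +3 2/3 −1 2/3 = 0 stops.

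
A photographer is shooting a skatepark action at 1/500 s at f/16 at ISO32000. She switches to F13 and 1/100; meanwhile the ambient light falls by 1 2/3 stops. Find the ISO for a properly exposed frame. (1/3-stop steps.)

Scene light: 1 2/3 stops darker.
Aperture: f/16 → f/14 → f/13 — 2/3 stop larger aperture (brighter).
Shutter speed: 1/500 → 1/400 → 1/320 → 1/250 → 1/200 → 1/160 → 1/125 → 1/100 — 2 1/3 stops slower (brighter).
Net so far: 1 1/3 stops brighter. ISO: 32000 → 25600 → 20000 → 16000 → 12800.

ISO 12800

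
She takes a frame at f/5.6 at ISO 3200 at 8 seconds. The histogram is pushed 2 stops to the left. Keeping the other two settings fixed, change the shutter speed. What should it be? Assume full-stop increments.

30 s

Underexposed by 2 stops → need 2 stops brighter.
Shutter speed: 8 → 15 → 30.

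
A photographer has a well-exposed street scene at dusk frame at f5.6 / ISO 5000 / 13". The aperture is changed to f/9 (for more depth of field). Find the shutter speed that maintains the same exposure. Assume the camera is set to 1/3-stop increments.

30 s

Aperture: f/5.6 → f/6.3 → f/7.1 → f/8 → f/9 — 1 1/3 stops smaller aperture (darker).
Need 1 1/3 stops brighter from the shutter speed: 13 → 15 → 20 → 25 → 30.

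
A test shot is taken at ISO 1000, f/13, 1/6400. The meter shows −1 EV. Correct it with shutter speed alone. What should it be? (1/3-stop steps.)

1/3200s

Underexposed by 1 stop → need 1 stop brighter.
Shutter speed: 1/6400 → 1/5000 → 1/4000 → 1/3200.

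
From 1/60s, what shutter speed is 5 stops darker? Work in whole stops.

Shutter speed: 1/60 → 1/125 → 1/250 → 1/500 → 1/1000 → 1/2000 — 5 stops shorter (darker).

1/2000s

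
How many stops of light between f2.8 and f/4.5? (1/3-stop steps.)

f/2.8 → f/3.2 → f/3.5 → f/4 → f/4.5 — count the steps: 4 third-stops = 1 1/3 stops.

1 1/3 stops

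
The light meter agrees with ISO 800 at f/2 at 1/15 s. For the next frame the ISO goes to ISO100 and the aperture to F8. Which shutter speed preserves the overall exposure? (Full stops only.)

8 s

ISO: 800 → 400 → 200 → 100 — 3 stops dropped (darker).
Aperture: f/2 → f/2.8 → f/4 → f/5.6 → f/8 — 4 stops smaller aperture (darker).
Net change so far: 7 stops darker. Offset with the shutter speed: 1/15 → 1/8 → 1/4 → 1/2 → 1 → 2 → 4 → 8.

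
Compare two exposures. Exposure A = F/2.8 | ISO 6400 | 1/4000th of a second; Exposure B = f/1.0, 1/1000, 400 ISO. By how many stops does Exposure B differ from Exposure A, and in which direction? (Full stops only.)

Aperture: f/2.8 → f/2 → f/1.4 → f/1.0 — 3 stops larger aperture (brighter).
Shutter speed: 1/4000 → 1/2000 → 1/1000 — 2 stops longer (brighter).
ISO: 6400 → 3200 → 1600 → 800 → 400 — 4 stops lower (darker).
Net: +3 +2 −4 = +1 stop.

1 stop brighter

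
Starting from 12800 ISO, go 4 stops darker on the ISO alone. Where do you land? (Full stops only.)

ISO: 12800 → 6400 → 3200 → 1600 → 800 — 4 stops dropped (darker).

ISO 800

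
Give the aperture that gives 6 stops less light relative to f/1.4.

Aperture: f/1.4 → f/2 → f/2.8 → f/4 → f/5.6 → f/8 → f/11 — 6 stops smaller aperture (darker).

f/11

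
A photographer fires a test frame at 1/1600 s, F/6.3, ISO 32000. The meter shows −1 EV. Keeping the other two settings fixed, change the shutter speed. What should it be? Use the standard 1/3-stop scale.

Underexposed by 1 stop → need 1 stop brighter.
Shutter speed: 1/1600 → 1/1250 → 1/1000 → 1/800.

1/800s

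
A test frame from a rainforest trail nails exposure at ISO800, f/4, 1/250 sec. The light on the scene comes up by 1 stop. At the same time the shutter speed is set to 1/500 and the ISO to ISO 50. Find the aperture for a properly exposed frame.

f/1.0

Scene light: 1 stop brighter.
Shutter speed: 1/250 → 1/500 — 1 stop faster (darker).
ISO: 800 → 400 → 200 → 100 → 50 — 4 stops dropped (darker).
Net so far: 4 stops darker. Aperture: f/4 → f/2.8 → f/2 → f/1.4 → f/1.0.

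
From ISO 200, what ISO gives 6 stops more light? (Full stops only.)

ISO: 200 → 400 → 800 → 1600 → 3200 → 6400 → 12800 — 6 stops higher (brighter).

ISO 12800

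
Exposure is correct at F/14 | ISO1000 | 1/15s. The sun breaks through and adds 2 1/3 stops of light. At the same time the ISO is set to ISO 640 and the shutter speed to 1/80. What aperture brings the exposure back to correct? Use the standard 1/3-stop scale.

f/11

Scene light: 2 1/3 stops brighter.
ISO: 1000 → 800 → 640 — 2/3 stop dropped (darker).
Shutter speed: 1/15 → 1/20 → 1/25 → 1/30 → 1/40 → 1/50 → 1/60 → 1/80 — 2 1/3 stops faster (darker).
Net so far: 2/3 stop darker. Aperture: f/14 → f/13 → f/11.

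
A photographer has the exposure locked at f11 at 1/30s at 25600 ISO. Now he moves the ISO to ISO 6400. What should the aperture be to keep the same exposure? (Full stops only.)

ISO: 25600 → 12800 → 6400 — 2 stops lower (darker).
Need 2 stops brighter from the aperture: f/11 → f/8 → f/5.6.

f/5.6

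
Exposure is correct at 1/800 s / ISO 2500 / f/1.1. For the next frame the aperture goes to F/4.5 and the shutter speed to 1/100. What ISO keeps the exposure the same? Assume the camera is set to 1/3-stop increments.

ISO 5000

Aperture: f/1.1 → f/1.2 → f/1.4 → f/1.6 → f/1.8 → f/2 → f/2.2 → f/2.5 → f/2.8 → f/3.2 → f/3.5 → f/4 → f/4.5 — 4 stops narrower (darker).
Shutter speed: 1/800 → 1/640 → 1/500 → 1/400 → 1/320 → 1/250 → 1/200 → 1/160 → 1/125 → 1/100 — 3 stops slower (brighter).
Net change so far: 1 stop darker. Offset with the ISO: 2500 → 3200 → 4000 → 5000.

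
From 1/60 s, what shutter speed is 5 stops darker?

Shutter speed: 1/60 → 1/125 → 1/250 → 1/500 → 1/1000 → 1/2000 — 5 stops faster (darker).

1/2000s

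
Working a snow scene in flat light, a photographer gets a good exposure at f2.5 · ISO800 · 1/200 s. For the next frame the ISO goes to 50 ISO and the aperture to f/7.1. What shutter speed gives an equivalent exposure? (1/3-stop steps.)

ISO: 800 → 640 → 500 → 400 → 320 → 250 → 200 → 160 → 125 → 100 → 80 → 64 → 50 — 4 stops dropped (darker).
Aperture: f/2.5 → f/2.8 → f/3.2 → f/3.5 → f/4 → f/4.5 → f/5 → f/5.6 → f/6.3 → f/7.1 — 3 stops stopped down (darker).
Net change so far: 7 stops darker. Offset with the shutter speed: 1/200 → 1/160 → 1/125 → 1/100 → 1/80 → 1/60 → 1/50 → 1/40 → 1/30 → 1/25 → 1/20 → 1/15 → 1/13 → 1/10 → 1/8 → 1/6 → 1/5 → 1/4 → 0.3 → 0.4 → 0.5 → 0.6.

0.6 s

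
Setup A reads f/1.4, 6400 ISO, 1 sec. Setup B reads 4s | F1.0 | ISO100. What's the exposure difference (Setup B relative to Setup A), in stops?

3 stops darker

Aperture: f/1.4 → f/1.0 — 1 stop wider (brighter).
Shutter speed: 1 → 2 → 4 — 2 stops slower (brighter).
ISO: 6400 → 3200 → 1600 → 800 → 400 → 200 → 100 — 6 stops dropped (darker).
Net: +1 +2 −6 = −3 stops.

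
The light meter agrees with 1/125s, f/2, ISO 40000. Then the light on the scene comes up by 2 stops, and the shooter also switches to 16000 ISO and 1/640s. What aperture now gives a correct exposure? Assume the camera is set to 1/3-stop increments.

f/1.1

Scene light: 2 stops brighter.
ISO: 40000 → 32000 → 25600 → 20000 → 16000 — 1 1/3 stops lower (darker).
Shutter speed: 1/125 → 1/160 → 1/200 → 1/250 → 1/320 → 1/400 → 1/500 → 1/640 — 2 1/3 stops faster (darker).
Net so far: 1 2/3 stops darker. Aperture: f/2 → f/1.8 → f/1.6 → f/1.4 → f/1.2 → f/1.1.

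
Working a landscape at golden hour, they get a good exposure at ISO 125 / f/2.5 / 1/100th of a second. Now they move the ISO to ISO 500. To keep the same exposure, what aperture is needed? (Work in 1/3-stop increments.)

f/5

ISO: 125 → 160 → 200 → 250 → 320 → 400 → 500 — 2 stops higher (brighter).
Need 2 stops darker from the aperture: f/2.5 → f/2.8 → f/3.2 → f/3.5 → f/4 → f/4.5 → f/5.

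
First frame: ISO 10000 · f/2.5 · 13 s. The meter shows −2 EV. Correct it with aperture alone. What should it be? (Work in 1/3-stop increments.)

f/1.2

Underexposed by 2 stops → need 2 stops brighter.
Aperture: f/2.5 → f/2.2 → f/2 → f/1.8 → f/1.6 → f/1.4 → f/1.2.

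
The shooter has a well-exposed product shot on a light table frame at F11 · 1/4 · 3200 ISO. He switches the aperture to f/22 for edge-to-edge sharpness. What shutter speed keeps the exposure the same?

1 s

Aperture: f/11 → f/16 → f/22 — 2 stops smaller aperture (darker).
Need 2 stops brighter from the shutter speed: 1/4 → 1/2 → 1.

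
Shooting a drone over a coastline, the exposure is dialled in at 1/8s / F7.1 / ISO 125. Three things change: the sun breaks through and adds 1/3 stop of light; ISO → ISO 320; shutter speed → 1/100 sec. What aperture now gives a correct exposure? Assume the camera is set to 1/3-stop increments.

Scene light: 1/3 stop brighter.
ISO: 125 → 160 → 200 → 250 → 320 — 1 1/3 stops raised (brighter).
Shutter speed: 1/8 → 1/10 → 1/13 → 1/15 → 1/20 → 1/25 → 1/30 → 1/40 → 1/50 → 1/60 → 1/80 → 1/100 — 3 2/3 stops faster (darker).
Net so far: 2 stops darker. Aperture: f/7.1 → f/6.3 → f/5.6 → f/5 → f/4.5 → f/4 → f/3.5.

f/3.5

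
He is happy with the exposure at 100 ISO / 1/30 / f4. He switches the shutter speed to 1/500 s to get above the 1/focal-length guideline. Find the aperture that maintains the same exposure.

f/1.0

Shutter speed: 1/30 → 1/60 → 1/125 → 1/250 → 1/500 — 4 stops shorter (darker).
Need 4 stops brighter from the aperture: f/4 → f/2.8 → f/2 → f/1.4 → f/1.0.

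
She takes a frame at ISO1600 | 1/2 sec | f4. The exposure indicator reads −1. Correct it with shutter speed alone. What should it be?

Underexposed by 1 stop → need 1 stop brighter.
Shutter speed: 1/2 → 1.

1 s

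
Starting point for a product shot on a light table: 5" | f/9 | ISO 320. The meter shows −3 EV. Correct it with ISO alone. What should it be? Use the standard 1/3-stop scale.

ISO 2500

Underexposed by 3 stops → need 3 stops brighter.
ISO: 320 → 400 → 500 → 640 → 800 → 1000 → 1250 → 1600 → 2000 → 2500.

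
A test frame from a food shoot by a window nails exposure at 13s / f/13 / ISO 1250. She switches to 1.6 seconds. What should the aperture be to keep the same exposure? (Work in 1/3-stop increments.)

f/4.5

Shutter speed: 13 → 10 → 8 → 6 → 5 → 4 → 3.2 → 2.5 → 2 → 1.6 — 3 stops shorter (darker).
Need 3 stops brighter from the aperture: f/13 → f/11 → f/10 → f/9 → f/8 → f/7.1 → f/6.3 → f/5.6 → f/5 → f/4.5.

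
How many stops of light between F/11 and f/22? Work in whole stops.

2 stops

f/11 → f/16 → f/22 — count the steps: 2 stops.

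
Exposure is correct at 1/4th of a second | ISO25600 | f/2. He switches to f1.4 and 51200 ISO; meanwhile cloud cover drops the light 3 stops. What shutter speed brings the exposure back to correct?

1/2s

Scene light: 3 stops darker.
Aperture: f/2 → f/1.4 — 1 stop wider (brighter).
ISO: 25600 → 51200 — 1 stop raised (brighter).
Net so far: 1 stop darker. Shutter speed: 1/4 → 1/2.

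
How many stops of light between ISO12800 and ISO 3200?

12800 → 6400 → 3200 — count the steps: 2 stops.

2 stops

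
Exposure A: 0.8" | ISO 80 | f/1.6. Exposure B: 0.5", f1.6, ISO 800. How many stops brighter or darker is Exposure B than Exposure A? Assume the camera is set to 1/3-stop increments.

2 2/3 stops brighter

Aperture: unchanged.
Shutter speed: 0.8 → 0.6 → 0.5 — 2/3 stop faster (darker).
ISO: 80 → 100 → 125 → 160 → 200 → 250 → 320 → 400 → 500 → 640 → 800 — 3 1/3 stops higher (brighter).
Net: −2/3 +3 1/3 = +2 2/3 stops.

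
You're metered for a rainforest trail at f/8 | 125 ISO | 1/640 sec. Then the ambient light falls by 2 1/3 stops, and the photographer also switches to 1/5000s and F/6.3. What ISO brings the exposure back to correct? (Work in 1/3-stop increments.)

ISO 3200

Scene light: 2 1/3 stops darker.
Shutter speed: 1/640 → 1/800 → 1/1000 → 1/1250 → 1/1600 → 1/2000 → 1/2500 → 1/3200 → 1/4000 → 1/5000 — 3 stops faster (darker).
Aperture: f/8 → f/7.1 → f/6.3 — 2/3 stop opened up (brighter).
Net so far: 4 2/3 stops darker. ISO: 125 → 160 → 200 → 250 → 320 → 400 → 500 → 640 → 800 → 1000 → 1250 → 1600 → 2000 → 2500 → 3200.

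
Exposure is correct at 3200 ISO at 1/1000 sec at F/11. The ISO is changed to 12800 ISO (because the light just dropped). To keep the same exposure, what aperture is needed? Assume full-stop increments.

ISO: 3200 → 6400 → 12800 — 2 stops raised (brighter).
Need 2 stops darker from the aperture: f/11 → f/16 → f/22.

f/22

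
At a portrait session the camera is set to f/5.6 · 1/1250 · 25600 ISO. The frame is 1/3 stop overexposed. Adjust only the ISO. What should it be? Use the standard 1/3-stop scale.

Overexposed by 1/3 stop → need 1/3 stop darker.
ISO: 25600 → 20000.

ISO 20000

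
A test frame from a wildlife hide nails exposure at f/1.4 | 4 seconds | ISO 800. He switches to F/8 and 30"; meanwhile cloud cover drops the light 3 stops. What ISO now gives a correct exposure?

Scene light: 3 stops darker.
Aperture: f/1.4 → f/2 → f/2.8 → f/4 → f/5.6 → f/8 — 5 stops narrower (darker).
Shutter speed: 4 → 8 → 15 → 30 — 3 stops slower (brighter).
Net so far: 5 stops darker. ISO: 800 → 1600 → 3200 → 6400 → 12800 → 25600.

ISO 25600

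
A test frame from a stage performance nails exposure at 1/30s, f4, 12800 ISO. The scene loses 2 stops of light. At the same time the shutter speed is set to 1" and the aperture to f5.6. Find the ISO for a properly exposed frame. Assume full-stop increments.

Scene light: 2 stops darker.
Shutter speed: 1/30 → 1/15 → 1/8 → 1/4 → 1/2 → 1 — 5 stops slower (brighter).
Aperture: f/4 → f/5.6 — 1 stop smaller aperture (darker).
Net so far: 2 stops brighter. ISO: 12800 → 6400 → 3200.

ISO 3200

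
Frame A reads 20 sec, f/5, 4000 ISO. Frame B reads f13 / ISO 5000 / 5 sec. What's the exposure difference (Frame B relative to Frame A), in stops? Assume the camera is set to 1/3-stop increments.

Aperture: f/5 → f/5.6 → f/6.3 → f/7.1 → f/8 → f/9 → f/10 → f/11 → f/13 — 2 2/3 stops narrower (darker).
Shutter speed: 20 → 15 → 13 → 10 → 8 → 6 → 5 — 2 stops shorter (darker).
ISO: 4000 → 5000 — 1/3 stop higher (brighter).
Net: −2 2/3 −2 +1/3 = −4 1/3 stops.

4 1/3 stops darker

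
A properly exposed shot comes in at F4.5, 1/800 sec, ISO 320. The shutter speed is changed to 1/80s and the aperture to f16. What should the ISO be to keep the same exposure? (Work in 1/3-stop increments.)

Shutter speed: 1/800 → 1/640 → 1/500 → 1/400 → 1/320 → 1/250 → 1/200 → 1/160 → 1/125 → 1/100 → 1/80 — 3 1/3 stops slower (brighter).
Aperture: f/4.5 → f/5 → f/5.6 → f/6.3 → f/7.1 → f/8 → f/9 → f/10 → f/11 → f/13 → f/14 → f/16 — 3 2/3 stops smaller aperture (darker).
Net change so far: 1/3 stop darker. Offset with the ISO: 320 → 400.

ISO 400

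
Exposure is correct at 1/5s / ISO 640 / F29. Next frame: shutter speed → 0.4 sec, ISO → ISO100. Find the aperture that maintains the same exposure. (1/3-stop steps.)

Shutter speed: 1/5 → 1/4 → 0.3 → 0.4 — 1 stop longer (brighter).
ISO: 640 → 500 → 400 → 320 → 250 → 200 → 160 → 125 → 100 — 2 2/3 stops lower (darker).
Net change so far: 1 2/3 stops darker. Offset with the aperture: f/29 → f/25 → f/22 → f/20 → f/18 → f/16.

f/16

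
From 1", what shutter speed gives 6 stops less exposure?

1/60s

Shutter speed: 1 → 1/2 → 1/4 → 1/8 → 1/15 → 1/30 → 1/60 — 6 stops shorter (darker).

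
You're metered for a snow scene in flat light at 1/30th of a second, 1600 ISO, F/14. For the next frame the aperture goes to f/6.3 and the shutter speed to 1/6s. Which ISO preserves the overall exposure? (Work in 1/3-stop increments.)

ISO 64

Aperture: f/14 → f/13 → f/11 → f/10 → f/9 → f/8 → f/7.1 → f/6.3 — 2 1/3 stops larger aperture (brighter).
Shutter speed: 1/30 → 1/25 → 1/20 → 1/15 → 1/13 → 1/10 → 1/8 → 1/6 — 2 1/3 stops longer (brighter).
Net change so far: 4 2/3 stops brighter. Offset with the ISO: 1600 → 1250 → 1000 → 800 → 640 → 500 → 400 → 320 → 250 → 200 → 160 → 125 → 100 → 80 → 64.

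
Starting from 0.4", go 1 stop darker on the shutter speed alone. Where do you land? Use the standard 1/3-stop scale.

Shutter speed: 0.4 → 0.3 → 1/4 → 1/5 — 1 stop faster (darker).

1/5s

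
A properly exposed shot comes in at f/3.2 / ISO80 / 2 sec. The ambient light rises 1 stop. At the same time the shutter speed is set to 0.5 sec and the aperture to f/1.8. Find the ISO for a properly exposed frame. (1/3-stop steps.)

ISO 50

Scene light: 1 stop brighter.
Shutter speed: 2 → 1.6 → 1.3 → 1 → 0.8 → 0.6 → 0.5 — 2 stops faster (darker).
Aperture: f/3.2 → f/2.8 → f/2.5 → f/2.2 → f/2 → f/1.8 — 1 2/3 stops larger aperture (brighter).
Net so far: 2/3 stop brighter. ISO: 80 → 64 → 50.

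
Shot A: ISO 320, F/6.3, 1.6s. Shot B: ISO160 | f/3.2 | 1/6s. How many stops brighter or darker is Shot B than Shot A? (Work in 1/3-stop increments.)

Aperture: f/6.3 → f/5.6 → f/5 → f/4.5 → f/4 → f/3.5 → f/3.2 — 2 stops larger aperture (brighter).
Shutter speed: 1.6 → 1.3 → 1 → 0.8 → 0.6 → 0.5 → 0.4 → 0.3 → 1/4 → 1/5 → 1/6 — 3 1/3 stops shorter (darker).
ISO: 320 → 250 → 200 → 160 — 1 stop dropped (darker).
Net: +2 −3 1/3 −1 = −2 1/3 stops.

2 1/3 stops darker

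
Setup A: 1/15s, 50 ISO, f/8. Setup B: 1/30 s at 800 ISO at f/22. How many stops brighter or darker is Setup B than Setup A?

same exposure (0 stops)

Aperture: f/8 → f/11 → f/16 → f/22 — 3 stops stopped down (darker).
Shutter speed: 1/15 → 1/30 — 1 stop faster (darker).
ISO: 50 → 100 → 200 → 400 → 800 — 4 stops higher (brighter).
Net: −3 −1 +4 = 0 stops.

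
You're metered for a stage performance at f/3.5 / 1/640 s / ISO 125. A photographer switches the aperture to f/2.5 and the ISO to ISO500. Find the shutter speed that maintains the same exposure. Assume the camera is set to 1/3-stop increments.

1/5000s

Aperture: f/3.5 → f/3.2 → f/2.8 → f/2.5 — 1 stop opened up (brighter).
ISO: 125 → 160 → 200 → 250 → 320 → 400 → 500 — 2 stops higher (brighter).
Net change so far: 3 stops brighter. Offset with the shutter speed: 1/640 → 1/800 → 1/1000 → 1/1250 → 1/1600 → 1/2000 → 1/2500 → 1/3200 → 1/4000 → 1/5000.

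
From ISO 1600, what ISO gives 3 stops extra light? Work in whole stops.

ISO: 1600 → 3200 → 6400 → 12800 — 3 stops higher (brighter).

ISO 12800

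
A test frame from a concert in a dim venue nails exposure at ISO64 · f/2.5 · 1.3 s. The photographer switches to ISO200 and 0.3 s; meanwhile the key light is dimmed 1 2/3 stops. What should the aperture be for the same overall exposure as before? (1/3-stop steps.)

f/1.2

Scene light: 1 2/3 stops darker.
ISO: 64 → 80 → 100 → 125 → 160 → 200 — 1 2/3 stops raised (brighter).
Shutter speed: 1.3 → 1 → 0.8 → 0.6 → 0.5 → 0.4 → 0.3 — 2 stops faster (darker).
Net so far: 2 stops darker. Aperture: f/2.5 → f/2.2 → f/2 → f/1.8 → f/1.6 → f/1.4 → f/1.2.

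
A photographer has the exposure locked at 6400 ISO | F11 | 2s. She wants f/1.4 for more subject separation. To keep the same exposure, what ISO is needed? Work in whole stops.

Aperture: f/11 → f/8 → f/5.6 → f/4 → f/2.8 → f/2 → f/1.4 — 6 stops larger aperture (brighter).
Need 6 stops darker from the ISO: 6400 → 3200 → 1600 → 800 → 400 → 200 → 100.

ISO 100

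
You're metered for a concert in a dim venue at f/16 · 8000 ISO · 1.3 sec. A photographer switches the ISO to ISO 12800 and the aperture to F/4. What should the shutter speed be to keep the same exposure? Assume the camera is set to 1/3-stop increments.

1/20s

ISO: 8000 → 10000 → 12800 — 2/3 stop higher (brighter).
Aperture: f/16 → f/14 → f/13 → f/11 → f/10 → f/9 → f/8 → f/7.1 → f/6.3 → f/5.6 → f/5 → f/4.5 → f/4 — 4 stops wider (brighter).
Net change so far: 4 2/3 stops brighter. Offset with the shutter speed: 1.3 → 1 → 0.8 → 0.6 → 0.5 → 0.4 → 0.3 → 1/4 → 1/5 → 1/6 → 1/8 → 1/10 → 1/13 → 1/15 → 1/20.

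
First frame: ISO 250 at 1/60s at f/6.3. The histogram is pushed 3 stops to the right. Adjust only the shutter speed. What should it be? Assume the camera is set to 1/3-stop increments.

1/500s

Overexposed by 3 stops → need 3 stops darker.
Shutter speed: 1/60 → 1/80 → 1/100 → 1/125 → 1/160 → 1/200 → 1/250 → 1/320 → 1/400 → 1/500.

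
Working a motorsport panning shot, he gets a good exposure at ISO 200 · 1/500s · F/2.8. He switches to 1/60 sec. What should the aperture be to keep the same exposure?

f/8

Shutter speed: 1/500 → 1/250 → 1/125 → 1/60 — 3 stops longer (brighter).
Need 3 stops darker from the aperture: f/2.8 → f/4 → f/5.6 → f/8.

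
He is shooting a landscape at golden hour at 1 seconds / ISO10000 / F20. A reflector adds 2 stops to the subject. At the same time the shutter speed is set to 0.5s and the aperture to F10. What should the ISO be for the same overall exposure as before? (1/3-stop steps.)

ISO 1250

Scene light: 2 stops brighter.
Shutter speed: 1 → 0.8 → 0.6 → 0.5 — 1 stop faster (darker).
Aperture: f/20 → f/18 → f/16 → f/14 → f/13 → f/11 → f/10 — 2 stops opened up (brighter).
Net so far: 3 stops brighter. ISO: 10000 → 8000 → 6400 → 5000 → 4000 → 3200 → 2500 → 2000 → 1600 → 1250.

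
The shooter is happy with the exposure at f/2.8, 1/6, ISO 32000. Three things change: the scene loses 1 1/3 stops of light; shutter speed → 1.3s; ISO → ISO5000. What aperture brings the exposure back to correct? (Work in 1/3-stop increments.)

Scene light: 1 1/3 stops darker.
Shutter speed: 1/6 → 1/5 → 1/4 → 0.3 → 0.4 → 0.5 → 0.6 → 0.8 → 1 → 1.3 — 3 stops slower (brighter).
ISO: 32000 → 25600 → 20000 → 16000 → 12800 → 10000 → 8000 → 6400 → 5000 — 2 2/3 stops dropped (darker).
Net so far: 1 stop darker. Aperture: f/2.8 → f/2.5 → f/2.2 → f/2.

f/2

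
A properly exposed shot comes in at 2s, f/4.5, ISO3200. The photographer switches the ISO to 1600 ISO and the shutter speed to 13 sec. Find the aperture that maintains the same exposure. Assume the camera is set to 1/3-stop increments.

f/8

ISO: 3200 → 2500 → 2000 → 1600 — 1 stop lower (darker).
Shutter speed: 2 → 2.5 → 3.2 → 4 → 5 → 6 → 8 → 10 → 13 — 2 2/3 stops slower (brighter).
Net change so far: 1 2/3 stops brighter. Offset with the aperture: f/4.5 → f/5 → f/5.6 → f/6.3 → f/7.1 → f/8.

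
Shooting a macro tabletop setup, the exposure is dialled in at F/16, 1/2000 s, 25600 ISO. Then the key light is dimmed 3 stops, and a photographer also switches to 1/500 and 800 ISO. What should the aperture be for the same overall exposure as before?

f/2

Scene light: 3 stops darker.
Shutter speed: 1/2000 → 1/1000 → 1/500 — 2 stops slower (brighter).
ISO: 25600 → 12800 → 6400 → 3200 → 1600 → 800 — 5 stops lower (darker).
Net so far: 6 stops darker. Aperture: f/16 → f/11 → f/8 → f/5.6 → f/4 → f/2.8 → f/2.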